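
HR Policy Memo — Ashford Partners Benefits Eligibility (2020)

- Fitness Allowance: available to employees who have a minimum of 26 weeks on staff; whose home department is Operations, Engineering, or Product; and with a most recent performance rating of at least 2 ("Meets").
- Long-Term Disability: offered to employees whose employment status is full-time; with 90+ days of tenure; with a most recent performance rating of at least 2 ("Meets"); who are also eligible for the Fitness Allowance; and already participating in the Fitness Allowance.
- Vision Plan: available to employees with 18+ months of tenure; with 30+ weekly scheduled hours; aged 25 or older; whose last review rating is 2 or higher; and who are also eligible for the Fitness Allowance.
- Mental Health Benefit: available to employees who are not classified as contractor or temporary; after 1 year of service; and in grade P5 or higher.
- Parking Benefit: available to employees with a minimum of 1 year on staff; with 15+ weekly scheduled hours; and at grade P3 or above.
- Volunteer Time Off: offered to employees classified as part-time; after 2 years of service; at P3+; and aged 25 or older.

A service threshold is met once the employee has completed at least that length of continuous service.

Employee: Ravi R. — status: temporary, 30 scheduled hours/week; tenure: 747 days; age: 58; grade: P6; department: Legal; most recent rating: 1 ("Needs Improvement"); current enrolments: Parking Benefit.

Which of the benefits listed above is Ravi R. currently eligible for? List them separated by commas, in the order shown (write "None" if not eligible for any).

Fitness Allowance — service 747 days ≥ 26 weeks (≈182 days) ✓; dept Legal ✗ → not eligible.
Long-Term Disability — status temporary ✗ (requires full-time) → not eligible.
Vision Plan — service 747 days ≥ 18 months (≈540 days) ✓; 30 hrs/wk ≥ 30 ✓; age 58 ≥ 25 ✓; rating 1 < 2 ✗ → not eligible.
Mental Health Benefit — status temporary ✗ (excluded) → not eligible.
Parking Benefit — service 747 days ≥ 1 year (≈365 days) ✓; 30 hrs/wk ≥ 15 ✓; grade P6 ≥ P3 ✓ → eligible.
Volunteer Time Off — status temporary ✗ (requires part-time) → not eligible.

Parking Benefit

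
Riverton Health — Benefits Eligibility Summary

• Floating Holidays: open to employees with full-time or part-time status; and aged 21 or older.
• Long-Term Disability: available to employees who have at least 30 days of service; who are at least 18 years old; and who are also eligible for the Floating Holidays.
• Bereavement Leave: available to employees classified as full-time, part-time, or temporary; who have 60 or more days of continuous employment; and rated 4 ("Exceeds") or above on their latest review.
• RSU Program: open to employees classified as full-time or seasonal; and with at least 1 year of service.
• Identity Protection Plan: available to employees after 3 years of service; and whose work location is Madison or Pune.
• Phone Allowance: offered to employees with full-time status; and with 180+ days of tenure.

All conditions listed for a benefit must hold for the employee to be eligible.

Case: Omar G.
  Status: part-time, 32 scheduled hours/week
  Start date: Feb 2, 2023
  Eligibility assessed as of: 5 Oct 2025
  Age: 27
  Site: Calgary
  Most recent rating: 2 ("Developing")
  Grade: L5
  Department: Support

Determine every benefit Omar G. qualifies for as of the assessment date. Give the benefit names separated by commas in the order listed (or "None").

Floating Holidays, Long-Term Disability

Service from Feb 2, 2023 to 5 Oct 2025: 976 days.
Floating Holidays — status part-time ✓; age 27 ≥ 21 ✓ → eligible.
Long-Term Disability — service 976 days ≥ 30 days ✓; age 27 ≥ 18 ✓; eligible for Floating Holidays ✓ → eligible.
Bereavement Leave — status part-time ✓; service 976 days ≥ 60 days ✓; rating 2 < 4 ✗ → not eligible.
RSU Program — status part-time ✗ (requires full-time or seasonal) → not eligible.
Identity Protection Plan — service 976 days < 3 years (≈1095 days) ✗ → not eligible.
Phone Allowance — status part-time ✗ (requires full-time) → not eligible.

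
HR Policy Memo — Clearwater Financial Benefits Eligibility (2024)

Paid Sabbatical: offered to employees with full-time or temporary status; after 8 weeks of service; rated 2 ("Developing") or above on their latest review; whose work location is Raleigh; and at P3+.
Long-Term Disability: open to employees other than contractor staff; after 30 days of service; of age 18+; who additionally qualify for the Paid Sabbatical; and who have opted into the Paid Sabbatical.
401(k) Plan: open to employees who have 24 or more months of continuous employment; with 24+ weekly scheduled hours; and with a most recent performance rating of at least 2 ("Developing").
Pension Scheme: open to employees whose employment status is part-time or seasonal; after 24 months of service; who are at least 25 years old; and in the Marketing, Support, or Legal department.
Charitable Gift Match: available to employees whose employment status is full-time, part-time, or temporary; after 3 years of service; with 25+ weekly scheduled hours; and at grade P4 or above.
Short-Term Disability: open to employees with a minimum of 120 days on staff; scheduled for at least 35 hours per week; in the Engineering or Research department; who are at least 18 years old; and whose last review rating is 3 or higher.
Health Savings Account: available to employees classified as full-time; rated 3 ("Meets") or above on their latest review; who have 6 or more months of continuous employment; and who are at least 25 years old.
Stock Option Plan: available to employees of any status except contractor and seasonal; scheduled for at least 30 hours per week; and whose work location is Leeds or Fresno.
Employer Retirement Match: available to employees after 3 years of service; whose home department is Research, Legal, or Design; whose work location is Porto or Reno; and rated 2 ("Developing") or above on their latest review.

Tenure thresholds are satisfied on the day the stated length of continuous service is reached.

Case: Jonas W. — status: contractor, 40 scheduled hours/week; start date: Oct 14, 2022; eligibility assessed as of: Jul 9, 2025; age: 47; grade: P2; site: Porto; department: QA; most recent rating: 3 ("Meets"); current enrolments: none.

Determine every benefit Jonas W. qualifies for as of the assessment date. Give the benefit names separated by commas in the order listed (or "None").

Service from Oct 14, 2022 to Jul 9, 2025: 999 days.
Paid Sabbatical — status contractor ✗ (requires full-time or temporary) → not eligible.
Long-Term Disability — status contractor ✗ (excluded) → not eligible.
401(k) Plan — service 999 days ≥ 24 months (≈720 days) ✓; 40 hrs/wk ≥ 24 ✓; rating 3 ≥ 2 ✓ → eligible.
Pension Scheme — status contractor ✗ (requires part-time or seasonal) → not eligible.
Charitable Gift Match — status contractor ✗ (requires full-time, part-time, or temporary) → not eligible.
Short-Term Disability — service 999 days ≥ 120 days ✓; 40 hrs/wk ≥ 35 ✓; dept QA ✗ → not eligible.
Health Savings Account — status contractor ✗ (requires full-time) → not eligible.
Stock Option Plan — status contractor ✗ (excluded) → not eligible.
Employer Retirement Match — service 999 days < 3 years (≈1095 days) ✗ → not eligible.

401(k) Plan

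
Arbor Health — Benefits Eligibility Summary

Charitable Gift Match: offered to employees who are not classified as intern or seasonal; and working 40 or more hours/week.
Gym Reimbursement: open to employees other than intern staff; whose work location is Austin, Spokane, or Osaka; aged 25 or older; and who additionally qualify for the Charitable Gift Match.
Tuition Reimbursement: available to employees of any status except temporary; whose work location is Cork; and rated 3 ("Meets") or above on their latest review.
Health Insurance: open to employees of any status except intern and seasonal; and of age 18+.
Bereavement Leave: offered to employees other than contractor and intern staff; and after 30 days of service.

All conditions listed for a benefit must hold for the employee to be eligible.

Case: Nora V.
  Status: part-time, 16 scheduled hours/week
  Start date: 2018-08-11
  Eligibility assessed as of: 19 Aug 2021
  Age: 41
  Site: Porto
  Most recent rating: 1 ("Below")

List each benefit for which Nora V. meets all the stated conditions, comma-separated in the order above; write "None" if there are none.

Health Insurance, Bereavement Leave

Service from 2018-08-11 to 19 Aug 2021: 1104 days.
Charitable Gift Match — status part-time ✓ (not excluded); 16 hrs/wk < 40 ✗ → not eligible.
Gym Reimbursement — status part-time ✓ (not excluded); site Porto ✗ (not Austin, Spokane, or Osaka) → not eligible.
Tuition Reimbursement — status part-time ✓ (not excluded); site Porto ✗ (not Cork) → not eligible.
Health Insurance — status part-time ✓ (not excluded); age 41 ≥ 18 ✓ → eligible.
Bereavement Leave — status part-time ✓ (not excluded); service 1104 days ≥ 30 days ✓ → eligible.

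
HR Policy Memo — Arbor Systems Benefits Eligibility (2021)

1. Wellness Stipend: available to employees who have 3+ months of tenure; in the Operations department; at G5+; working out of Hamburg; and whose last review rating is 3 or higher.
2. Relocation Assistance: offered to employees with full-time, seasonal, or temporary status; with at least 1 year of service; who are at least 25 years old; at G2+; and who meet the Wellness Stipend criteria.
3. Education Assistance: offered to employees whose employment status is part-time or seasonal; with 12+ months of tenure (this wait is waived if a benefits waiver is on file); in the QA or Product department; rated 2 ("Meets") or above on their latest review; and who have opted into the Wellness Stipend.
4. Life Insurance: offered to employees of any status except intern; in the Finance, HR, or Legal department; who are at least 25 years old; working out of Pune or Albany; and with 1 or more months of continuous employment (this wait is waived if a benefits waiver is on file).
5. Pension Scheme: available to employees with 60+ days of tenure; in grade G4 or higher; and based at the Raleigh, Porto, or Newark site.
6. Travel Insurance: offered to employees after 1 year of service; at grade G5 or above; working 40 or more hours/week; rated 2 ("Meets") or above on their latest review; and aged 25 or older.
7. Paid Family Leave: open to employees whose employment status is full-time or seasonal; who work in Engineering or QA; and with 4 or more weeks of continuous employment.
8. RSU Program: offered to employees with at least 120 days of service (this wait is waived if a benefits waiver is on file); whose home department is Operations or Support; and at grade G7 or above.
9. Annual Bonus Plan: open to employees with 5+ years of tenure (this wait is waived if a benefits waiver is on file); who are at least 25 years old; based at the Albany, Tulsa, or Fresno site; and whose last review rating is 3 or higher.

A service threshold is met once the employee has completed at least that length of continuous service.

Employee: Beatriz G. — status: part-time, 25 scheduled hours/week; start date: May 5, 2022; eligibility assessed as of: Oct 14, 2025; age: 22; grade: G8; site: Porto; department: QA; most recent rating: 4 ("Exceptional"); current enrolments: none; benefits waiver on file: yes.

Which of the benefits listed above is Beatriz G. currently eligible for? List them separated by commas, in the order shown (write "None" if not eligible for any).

Pension Scheme

Service from May 5, 2022 to Oct 14, 2025: 1258 days.
Wellness Stipend — service 1258 days ≥ 3 months (≈90 days) ✓; dept QA ✗ → not eligible.
Relocation Assistance — status part-time ✗ (requires full-time, seasonal, or temporary) → not eligible.
Education Assistance — status part-time ✓; benefits waiver on file ✓; dept QA ✓; rating 4 ≥ 2 ✓; not enrolled in Wellness Stipend ✗ → not eligible.
Life Insurance — status part-time ✓ (not excluded); dept QA ✗ → not eligible.
Pension Scheme — service 1258 days ≥ 60 days ✓; grade G8 ≥ G4 ✓; site Porto ✓ → eligible.
Travel Insurance — service 1258 days ≥ 1 year (≈365 days) ✓; grade G8 ≥ G5 ✓; 25 hrs/wk < 40 ✗ → not eligible.
Paid Family Leave — status part-time ✗ (requires full-time or seasonal) → not eligible.
RSU Program — benefits waiver on file ✓; dept QA ✗ → not eligible.
Annual Bonus Plan — benefits waiver on file ✓; age 22 < 25 ✗ → not eligible.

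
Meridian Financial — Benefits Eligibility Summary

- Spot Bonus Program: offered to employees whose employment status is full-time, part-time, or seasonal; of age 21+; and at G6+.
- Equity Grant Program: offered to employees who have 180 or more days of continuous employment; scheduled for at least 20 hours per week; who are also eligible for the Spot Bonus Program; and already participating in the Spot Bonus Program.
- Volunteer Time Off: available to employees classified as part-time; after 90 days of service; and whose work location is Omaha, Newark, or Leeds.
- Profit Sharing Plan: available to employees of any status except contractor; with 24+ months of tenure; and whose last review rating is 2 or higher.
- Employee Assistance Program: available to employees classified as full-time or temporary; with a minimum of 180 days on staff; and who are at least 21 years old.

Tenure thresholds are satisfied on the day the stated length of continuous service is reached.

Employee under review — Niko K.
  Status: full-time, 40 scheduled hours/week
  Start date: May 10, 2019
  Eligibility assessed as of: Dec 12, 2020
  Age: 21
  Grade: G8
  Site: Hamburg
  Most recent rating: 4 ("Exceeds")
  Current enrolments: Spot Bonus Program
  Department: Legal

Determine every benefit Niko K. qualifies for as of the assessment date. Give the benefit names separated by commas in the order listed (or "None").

Spot Bonus Program, Equity Grant Program, Employee Assistance Program

Service from May 10, 2019 to Dec 12, 2020: 582 days.
Spot Bonus Program — status full-time ✓; age 21 ≥ 21 ✓; grade G8 ≥ G6 ✓ → eligible.
Equity Grant Program — service 582 days ≥ 180 days ✓; 40 hrs/wk ≥ 20 ✓; eligible for Spot Bonus Program ✓; enrolled in Spot Bonus Program ✓ → eligible.
Volunteer Time Off — status full-time ✗ (requires part-time) → not eligible.
Profit Sharing Plan — status full-time ✓ (not excluded); service 582 days < 24 months (≈720 days) ✗ → not eligible.
Employee Assistance Program — status full-time ✓; service 582 days ≥ 180 days ✓; age 21 ≥ 21 ✓ → eligible.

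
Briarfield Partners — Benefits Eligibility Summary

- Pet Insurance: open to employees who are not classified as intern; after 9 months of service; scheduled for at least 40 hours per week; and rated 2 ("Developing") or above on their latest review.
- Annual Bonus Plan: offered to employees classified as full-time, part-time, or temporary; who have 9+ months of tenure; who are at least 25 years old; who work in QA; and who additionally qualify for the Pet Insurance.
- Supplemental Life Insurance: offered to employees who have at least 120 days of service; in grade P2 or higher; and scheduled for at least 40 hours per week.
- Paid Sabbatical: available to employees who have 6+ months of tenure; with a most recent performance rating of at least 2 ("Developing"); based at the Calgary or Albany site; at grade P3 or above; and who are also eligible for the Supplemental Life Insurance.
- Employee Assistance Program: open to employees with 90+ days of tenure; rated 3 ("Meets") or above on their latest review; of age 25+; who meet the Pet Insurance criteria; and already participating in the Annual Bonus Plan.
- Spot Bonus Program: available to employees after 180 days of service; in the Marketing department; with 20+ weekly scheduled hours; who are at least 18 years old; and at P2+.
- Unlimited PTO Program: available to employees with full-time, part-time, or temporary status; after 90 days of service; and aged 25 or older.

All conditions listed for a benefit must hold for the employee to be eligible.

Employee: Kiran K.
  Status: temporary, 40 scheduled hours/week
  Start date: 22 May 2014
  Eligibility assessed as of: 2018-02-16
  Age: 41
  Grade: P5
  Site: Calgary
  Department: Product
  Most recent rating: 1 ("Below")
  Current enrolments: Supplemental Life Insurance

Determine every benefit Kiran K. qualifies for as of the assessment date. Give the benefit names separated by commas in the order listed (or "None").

Supplemental Life Insurance, Unlimited PTO Program

Service from 22 May 2014 to 2018-02-16: 1366 days.
Pet Insurance — status temporary ✓ (not excluded); service 1366 days ≥ 9 months (≈270 days) ✓; 40 hrs/wk ≥ 40 ✓; rating 1 < 2 ✗ → not eligible.
Annual Bonus Plan — status temporary ✓; service 1366 days ≥ 9 months (≈270 days) ✓; age 41 ≥ 25 ✓; dept Product ✗ → not eligible.
Supplemental Life Insurance — service 1366 days ≥ 120 days ✓; grade P5 ≥ P2 ✓; 40 hrs/wk ≥ 40 ✓ → eligible.
Paid Sabbatical — service 1366 days ≥ 6 months (≈180 days) ✓; rating 1 < 2 ✗ → not eligible.
Employee Assistance Program — service 1366 days ≥ 90 days ✓; rating 1 < 3 ✗ → not eligible.
Spot Bonus Program — service 1366 days ≥ 180 days ✓; dept Product ✗ → not eligible.
Unlimited PTO Program — status temporary ✓; service 1366 days ≥ 90 days ✓; age 41 ≥ 25 ✓ → eligible.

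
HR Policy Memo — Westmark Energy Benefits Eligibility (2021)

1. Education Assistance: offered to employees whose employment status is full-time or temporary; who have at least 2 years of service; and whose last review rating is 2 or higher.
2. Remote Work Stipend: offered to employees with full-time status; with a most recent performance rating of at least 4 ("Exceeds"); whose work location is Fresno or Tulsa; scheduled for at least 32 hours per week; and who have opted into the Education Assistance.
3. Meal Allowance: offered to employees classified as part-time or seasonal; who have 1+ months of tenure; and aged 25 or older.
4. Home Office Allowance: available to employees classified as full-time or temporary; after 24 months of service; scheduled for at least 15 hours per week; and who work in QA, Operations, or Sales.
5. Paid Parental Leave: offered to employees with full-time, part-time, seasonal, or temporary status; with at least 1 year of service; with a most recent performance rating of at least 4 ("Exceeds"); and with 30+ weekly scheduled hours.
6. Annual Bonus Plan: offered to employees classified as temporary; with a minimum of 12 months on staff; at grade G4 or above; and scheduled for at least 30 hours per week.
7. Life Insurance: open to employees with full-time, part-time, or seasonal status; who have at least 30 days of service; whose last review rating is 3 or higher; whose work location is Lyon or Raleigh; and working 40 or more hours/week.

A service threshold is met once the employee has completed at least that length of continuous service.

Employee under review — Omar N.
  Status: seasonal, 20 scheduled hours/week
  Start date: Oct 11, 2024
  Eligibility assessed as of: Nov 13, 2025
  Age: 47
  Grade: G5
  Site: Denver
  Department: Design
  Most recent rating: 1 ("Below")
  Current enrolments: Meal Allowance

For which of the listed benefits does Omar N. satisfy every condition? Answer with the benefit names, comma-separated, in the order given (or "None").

Meal Allowance

Service from Oct 11, 2024 to Nov 13, 2025: 398 days.
Education Assistance — status seasonal ✗ (requires full-time or temporary) → not eligible.
Remote Work Stipend — status seasonal ✗ (requires full-time) → not eligible.
Meal Allowance — status seasonal ✓; service 398 days ≥ 1 month (≈30 days) ✓; age 47 ≥ 25 ✓ → eligible.
Home Office Allowance — status seasonal ✗ (requires full-time or temporary) → not eligible.
Paid Parental Leave — status seasonal ✓; service 398 days ≥ 1 year (≈365 days) ✓; rating 1 < 4 ✗ → not eligible.
Annual Bonus Plan — status seasonal ✗ (requires temporary) → not eligible.
Life Insurance — status seasonal ✓; service 398 days ≥ 30 days ✓; rating 1 < 3 ✗ → not eligible.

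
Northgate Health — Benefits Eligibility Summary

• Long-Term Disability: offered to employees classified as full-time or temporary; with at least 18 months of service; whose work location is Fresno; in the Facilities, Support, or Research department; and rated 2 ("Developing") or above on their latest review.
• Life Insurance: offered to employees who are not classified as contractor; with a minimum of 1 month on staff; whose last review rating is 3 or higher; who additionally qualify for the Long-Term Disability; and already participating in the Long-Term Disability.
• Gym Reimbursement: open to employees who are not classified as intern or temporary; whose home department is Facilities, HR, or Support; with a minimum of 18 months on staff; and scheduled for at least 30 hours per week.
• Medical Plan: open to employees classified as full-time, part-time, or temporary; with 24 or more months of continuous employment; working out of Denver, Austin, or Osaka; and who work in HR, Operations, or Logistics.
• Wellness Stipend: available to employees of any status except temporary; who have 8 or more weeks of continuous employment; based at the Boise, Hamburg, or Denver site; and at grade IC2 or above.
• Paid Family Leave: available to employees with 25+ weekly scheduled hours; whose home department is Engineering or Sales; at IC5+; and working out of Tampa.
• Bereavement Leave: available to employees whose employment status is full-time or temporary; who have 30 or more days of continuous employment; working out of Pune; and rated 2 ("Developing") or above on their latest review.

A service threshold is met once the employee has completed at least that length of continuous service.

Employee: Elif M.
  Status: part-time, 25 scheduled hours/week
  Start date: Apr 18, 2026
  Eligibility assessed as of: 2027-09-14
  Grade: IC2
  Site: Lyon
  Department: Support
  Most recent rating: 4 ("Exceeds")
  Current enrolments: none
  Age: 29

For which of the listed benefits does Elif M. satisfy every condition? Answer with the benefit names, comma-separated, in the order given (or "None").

None

Service from Apr 18, 2026 to 2027-09-14: 514 days.
Long-Term Disability — status part-time ✗ (requires full-time or temporary) → not eligible.
Life Insurance — status part-time ✓ (not excluded); service 514 days ≥ 1 month (≈30 days) ✓; rating 4 ≥ 3 ✓; not eligible for Long-Term Disability ✗ → not eligible.
Gym Reimbursement — status part-time ✓ (not excluded); dept Support ✓; service 514 days < 18 months (≈540 days) ✗ → not eligible.
Medical Plan — status part-time ✓; service 514 days < 24 months (≈720 days) ✗ → not eligible.
Wellness Stipend — status part-time ✓ (not excluded); service 514 days ≥ 8 weeks (≈56 days) ✓; site Lyon ✗ (not Boise, Hamburg, or Denver) → not eligible.
Paid Family Leave — 25 hrs/wk ≥ 25 ✓; dept Support ✗ → not eligible.
Bereavement Leave — status part-time ✗ (requires full-time or temporary) → not eligible.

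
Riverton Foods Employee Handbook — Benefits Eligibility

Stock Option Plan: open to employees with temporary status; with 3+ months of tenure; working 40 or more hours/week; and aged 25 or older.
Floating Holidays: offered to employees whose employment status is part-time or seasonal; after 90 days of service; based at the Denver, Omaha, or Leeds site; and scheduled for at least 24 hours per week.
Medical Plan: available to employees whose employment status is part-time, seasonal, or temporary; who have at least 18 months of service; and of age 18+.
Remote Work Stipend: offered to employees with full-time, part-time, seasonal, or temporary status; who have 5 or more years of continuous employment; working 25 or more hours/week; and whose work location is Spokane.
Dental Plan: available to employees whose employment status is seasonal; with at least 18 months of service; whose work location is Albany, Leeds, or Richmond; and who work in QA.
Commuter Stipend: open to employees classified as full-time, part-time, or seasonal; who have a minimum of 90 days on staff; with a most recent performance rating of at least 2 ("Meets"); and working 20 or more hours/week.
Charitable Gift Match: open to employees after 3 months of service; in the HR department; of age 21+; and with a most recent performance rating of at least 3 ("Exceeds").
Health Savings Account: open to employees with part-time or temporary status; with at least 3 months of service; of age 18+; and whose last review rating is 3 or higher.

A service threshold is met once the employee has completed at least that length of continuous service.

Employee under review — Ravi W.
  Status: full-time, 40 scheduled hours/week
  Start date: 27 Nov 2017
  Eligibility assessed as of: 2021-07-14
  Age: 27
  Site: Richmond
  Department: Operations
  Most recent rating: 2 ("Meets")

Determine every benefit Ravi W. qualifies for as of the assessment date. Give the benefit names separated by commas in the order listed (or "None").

Service from 27 Nov 2017 to 2021-07-14: 1325 days.
Stock Option Plan — status full-time ✗ (requires temporary) → not eligible.
Floating Holidays — status full-time ✗ (requires part-time or seasonal) → not eligible.
Medical Plan — status full-time ✗ (requires part-time, seasonal, or temporary) → not eligible.
Remote Work Stipend — status full-time ✓; service 1325 days < 5 years (≈1825 days) ✗ → not eligible.
Dental Plan — status full-time ✗ (requires seasonal) → not eligible.
Commuter Stipend — status full-time ✓; service 1325 days ≥ 90 days ✓; rating 2 ≥ 2 ✓; 40 hrs/wk ≥ 20 ✓ → eligible.
Charitable Gift Match — service 1325 days ≥ 3 months (≈90 days) ✓; dept Operations ✗ → not eligible.
Health Savings Account — status full-time ✗ (requires part-time or temporary) → not eligible.

Commuter Stipend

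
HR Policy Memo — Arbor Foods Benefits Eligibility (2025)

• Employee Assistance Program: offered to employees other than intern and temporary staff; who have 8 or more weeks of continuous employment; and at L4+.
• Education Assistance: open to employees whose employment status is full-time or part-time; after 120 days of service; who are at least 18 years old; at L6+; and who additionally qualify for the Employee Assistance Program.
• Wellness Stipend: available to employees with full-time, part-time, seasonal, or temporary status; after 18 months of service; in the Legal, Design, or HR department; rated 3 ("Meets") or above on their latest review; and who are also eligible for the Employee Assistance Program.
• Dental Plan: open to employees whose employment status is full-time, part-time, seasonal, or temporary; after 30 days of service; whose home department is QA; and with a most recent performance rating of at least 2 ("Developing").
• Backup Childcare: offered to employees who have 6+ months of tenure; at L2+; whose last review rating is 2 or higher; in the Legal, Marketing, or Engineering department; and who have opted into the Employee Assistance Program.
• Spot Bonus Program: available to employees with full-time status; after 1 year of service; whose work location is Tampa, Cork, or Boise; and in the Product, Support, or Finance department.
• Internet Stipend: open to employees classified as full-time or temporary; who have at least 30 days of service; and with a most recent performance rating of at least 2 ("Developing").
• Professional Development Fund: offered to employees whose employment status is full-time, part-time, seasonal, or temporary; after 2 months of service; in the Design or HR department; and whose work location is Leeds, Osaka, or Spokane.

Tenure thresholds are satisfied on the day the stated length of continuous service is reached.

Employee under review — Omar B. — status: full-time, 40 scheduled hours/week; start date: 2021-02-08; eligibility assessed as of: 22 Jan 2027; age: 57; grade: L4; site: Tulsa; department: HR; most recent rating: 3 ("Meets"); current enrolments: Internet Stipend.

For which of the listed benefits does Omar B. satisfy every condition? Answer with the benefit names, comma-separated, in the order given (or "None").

Service from 2021-02-08 to 22 Jan 2027: 2174 days.
Employee Assistance Program — status full-time ✓ (not excluded); service 2174 days ≥ 8 weeks (≈56 days) ✓; grade L4 ≥ L4 ✓ → eligible.
Education Assistance — status full-time ✓; service 2174 days ≥ 120 days ✓; age 57 ≥ 18 ✓; grade L4 < L6 ✗ → not eligible.
Wellness Stipend — status full-time ✓; service 2174 days ≥ 18 months (≈540 days) ✓; dept HR ✓; rating 3 ≥ 3 ✓; eligible for Employee Assistance Program ✓ → eligible.
Dental Plan — status full-time ✓; service 2174 days ≥ 30 days ✓; dept HR ✗ → not eligible.
Backup Childcare — service 2174 days ≥ 6 months (≈180 days) ✓; grade L4 ≥ L2 ✓; rating 3 ≥ 2 ✓; dept HR ✗ → not eligible.
Spot Bonus Program — status full-time ✓; service 2174 days ≥ 1 year (≈365 days) ✓; site Tulsa ✗ (not Tampa, Cork, or Boise) → not eligible.
Internet Stipend — status full-time ✓; service 2174 days ≥ 30 days ✓; rating 3 ≥ 2 ✓ → eligible.
Professional Development Fund — status full-time ✓; service 2174 days ≥ 2 months (≈60 days) ✓; dept HR ✓; site Tulsa ✗ (not Leeds, Osaka, or Spokane) → not eligible.

Employee Assistance Program, Wellness Stipend, Internet Stipend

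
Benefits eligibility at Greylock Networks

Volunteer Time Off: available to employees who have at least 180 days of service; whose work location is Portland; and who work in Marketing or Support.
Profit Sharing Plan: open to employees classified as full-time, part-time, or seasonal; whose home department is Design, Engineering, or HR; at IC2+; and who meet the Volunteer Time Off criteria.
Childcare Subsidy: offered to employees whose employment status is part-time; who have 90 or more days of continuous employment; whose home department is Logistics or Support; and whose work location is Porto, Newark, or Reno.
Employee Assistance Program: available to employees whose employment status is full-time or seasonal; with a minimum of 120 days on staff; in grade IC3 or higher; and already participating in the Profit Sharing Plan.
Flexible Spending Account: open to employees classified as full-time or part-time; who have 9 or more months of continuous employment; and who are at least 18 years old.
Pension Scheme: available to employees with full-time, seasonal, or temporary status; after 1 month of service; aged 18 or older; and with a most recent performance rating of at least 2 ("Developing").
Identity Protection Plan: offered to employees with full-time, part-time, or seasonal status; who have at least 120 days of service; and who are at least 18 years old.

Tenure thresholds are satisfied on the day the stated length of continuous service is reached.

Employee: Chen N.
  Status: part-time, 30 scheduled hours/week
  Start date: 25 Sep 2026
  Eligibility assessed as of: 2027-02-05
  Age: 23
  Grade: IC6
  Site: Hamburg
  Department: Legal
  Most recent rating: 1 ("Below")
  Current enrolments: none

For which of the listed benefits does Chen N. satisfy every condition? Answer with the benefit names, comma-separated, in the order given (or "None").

Service from 25 Sep 2026 to 2027-02-05: 133 days.
Volunteer Time Off — service 133 days < 180 days ✗ → not eligible.
Profit Sharing Plan — status part-time ✓; dept Legal ✗ → not eligible.
Childcare Subsidy — status part-time ✓; service 133 days ≥ 90 days ✓; dept Legal ✗ → not eligible.
Employee Assistance Program — status part-time ✗ (requires full-time or seasonal) → not eligible.
Flexible Spending Account — status part-time ✓; service 133 days < 9 months (≈270 days) ✗ → not eligible.
Pension Scheme — status part-time ✗ (requires full-time, seasonal, or temporary) → not eligible.
Identity Protection Plan — status part-time ✓; service 133 days ≥ 120 days ✓; age 23 ≥ 18 ✓ → eligible.

Identity Protection Plan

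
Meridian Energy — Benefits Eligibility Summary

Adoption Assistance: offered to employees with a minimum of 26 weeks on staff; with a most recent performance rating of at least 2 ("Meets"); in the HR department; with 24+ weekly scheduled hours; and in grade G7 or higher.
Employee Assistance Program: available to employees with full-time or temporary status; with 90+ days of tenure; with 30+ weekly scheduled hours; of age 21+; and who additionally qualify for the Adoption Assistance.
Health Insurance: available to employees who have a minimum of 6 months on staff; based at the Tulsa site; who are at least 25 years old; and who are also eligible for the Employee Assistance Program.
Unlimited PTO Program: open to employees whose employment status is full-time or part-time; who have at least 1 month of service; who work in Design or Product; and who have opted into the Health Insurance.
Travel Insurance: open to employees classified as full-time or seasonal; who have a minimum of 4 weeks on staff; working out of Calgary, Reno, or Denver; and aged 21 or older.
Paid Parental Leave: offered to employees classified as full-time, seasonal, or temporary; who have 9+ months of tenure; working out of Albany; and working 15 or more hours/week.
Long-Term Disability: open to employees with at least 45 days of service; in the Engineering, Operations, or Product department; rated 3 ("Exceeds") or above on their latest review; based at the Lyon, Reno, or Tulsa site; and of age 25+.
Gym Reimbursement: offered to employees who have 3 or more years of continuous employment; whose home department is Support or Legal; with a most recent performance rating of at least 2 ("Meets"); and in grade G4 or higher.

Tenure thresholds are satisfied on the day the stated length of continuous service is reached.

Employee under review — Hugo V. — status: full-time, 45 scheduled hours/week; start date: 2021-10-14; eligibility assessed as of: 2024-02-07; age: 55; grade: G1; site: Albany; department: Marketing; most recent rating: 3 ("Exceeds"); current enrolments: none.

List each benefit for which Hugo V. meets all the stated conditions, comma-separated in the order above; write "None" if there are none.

Service from 2021-10-14 to 2024-02-07: 846 days.
Adoption Assistance — service 846 days ≥ 26 weeks (≈182 days) ✓; rating 3 ≥ 2 ✓; dept Marketing ✗ → not eligible.
Employee Assistance Program — status full-time ✓; service 846 days ≥ 90 days ✓; 45 hrs/wk ≥ 30 ✓; age 55 ≥ 21 ✓; not eligible for Adoption Assistance ✗ → not eligible.
Health Insurance — service 846 days ≥ 6 months (≈180 days) ✓; site Albany ✗ (not Tulsa) → not eligible.
Unlimited PTO Program — status full-time ✓; service 846 days ≥ 1 month (≈30 days) ✓; dept Marketing ✗ → not eligible.
Travel Insurance — status full-time ✓; service 846 days ≥ 4 weeks (≈28 days) ✓; site Albany ✗ (not Calgary, Reno, or Denver) → not eligible.
Paid Parental Leave — status full-time ✓; service 846 days ≥ 9 months (≈270 days) ✓; site Albany ✓; 45 hrs/wk ≥ 15 ✓ → eligible.
Long-Term Disability — service 846 days ≥ 45 days ✓; dept Marketing ✗ → not eligible.
Gym Reimbursement — service 846 days < 3 years (≈1095 days) ✗ → not eligible.

Paid Parental Leave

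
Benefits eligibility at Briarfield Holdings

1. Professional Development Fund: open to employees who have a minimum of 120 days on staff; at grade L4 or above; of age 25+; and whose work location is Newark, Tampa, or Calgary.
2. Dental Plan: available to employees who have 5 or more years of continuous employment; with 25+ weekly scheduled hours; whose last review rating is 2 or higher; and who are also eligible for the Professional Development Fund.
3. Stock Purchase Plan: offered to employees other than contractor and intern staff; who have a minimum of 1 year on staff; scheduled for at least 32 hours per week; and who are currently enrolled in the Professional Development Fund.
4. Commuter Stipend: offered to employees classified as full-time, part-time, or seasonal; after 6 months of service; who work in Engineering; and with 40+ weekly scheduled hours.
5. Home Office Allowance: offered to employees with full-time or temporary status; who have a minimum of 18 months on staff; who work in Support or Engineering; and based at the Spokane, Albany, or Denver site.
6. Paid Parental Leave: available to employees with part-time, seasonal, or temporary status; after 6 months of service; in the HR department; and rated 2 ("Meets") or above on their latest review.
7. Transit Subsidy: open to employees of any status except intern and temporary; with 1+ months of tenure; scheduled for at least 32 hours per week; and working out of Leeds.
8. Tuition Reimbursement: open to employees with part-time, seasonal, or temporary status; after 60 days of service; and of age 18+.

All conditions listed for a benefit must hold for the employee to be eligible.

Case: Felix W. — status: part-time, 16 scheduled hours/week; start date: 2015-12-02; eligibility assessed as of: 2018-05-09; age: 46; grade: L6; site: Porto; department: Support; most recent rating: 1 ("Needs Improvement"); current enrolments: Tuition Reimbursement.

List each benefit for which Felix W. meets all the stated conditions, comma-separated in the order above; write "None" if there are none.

Tuition Reimbursement

Service from 2015-12-02 to 2018-05-09: 889 days.
Professional Development Fund — service 889 days ≥ 120 days ✓; grade L6 ≥ L4 ✓; age 46 ≥ 25 ✓; site Porto ✗ (not Newark, Tampa, or Calgary) → not eligible.
Dental Plan — service 889 days < 5 years (≈1825 days) ✗ → not eligible.
Stock Purchase Plan — status part-time ✓ (not excluded); service 889 days ≥ 1 year (≈365 days) ✓; 16 hrs/wk < 32 ✗ → not eligible.
Commuter Stipend — status part-time ✓; service 889 days ≥ 6 months (≈180 days) ✓; dept Support ✗ → not eligible.
Home Office Allowance — status part-time ✗ (requires full-time or temporary) → not eligible.
Paid Parental Leave — status part-time ✓; service 889 days ≥ 6 months (≈180 days) ✓; dept Support ✗ → not eligible.
Transit Subsidy — status part-time ✓ (not excluded); service 889 days ≥ 1 month (≈30 days) ✓; 16 hrs/wk < 32 ✗ → not eligible.
Tuition Reimbursement — status part-time ✓; service 889 days ≥ 60 days ✓; age 46 ≥ 18 ✓ → eligible.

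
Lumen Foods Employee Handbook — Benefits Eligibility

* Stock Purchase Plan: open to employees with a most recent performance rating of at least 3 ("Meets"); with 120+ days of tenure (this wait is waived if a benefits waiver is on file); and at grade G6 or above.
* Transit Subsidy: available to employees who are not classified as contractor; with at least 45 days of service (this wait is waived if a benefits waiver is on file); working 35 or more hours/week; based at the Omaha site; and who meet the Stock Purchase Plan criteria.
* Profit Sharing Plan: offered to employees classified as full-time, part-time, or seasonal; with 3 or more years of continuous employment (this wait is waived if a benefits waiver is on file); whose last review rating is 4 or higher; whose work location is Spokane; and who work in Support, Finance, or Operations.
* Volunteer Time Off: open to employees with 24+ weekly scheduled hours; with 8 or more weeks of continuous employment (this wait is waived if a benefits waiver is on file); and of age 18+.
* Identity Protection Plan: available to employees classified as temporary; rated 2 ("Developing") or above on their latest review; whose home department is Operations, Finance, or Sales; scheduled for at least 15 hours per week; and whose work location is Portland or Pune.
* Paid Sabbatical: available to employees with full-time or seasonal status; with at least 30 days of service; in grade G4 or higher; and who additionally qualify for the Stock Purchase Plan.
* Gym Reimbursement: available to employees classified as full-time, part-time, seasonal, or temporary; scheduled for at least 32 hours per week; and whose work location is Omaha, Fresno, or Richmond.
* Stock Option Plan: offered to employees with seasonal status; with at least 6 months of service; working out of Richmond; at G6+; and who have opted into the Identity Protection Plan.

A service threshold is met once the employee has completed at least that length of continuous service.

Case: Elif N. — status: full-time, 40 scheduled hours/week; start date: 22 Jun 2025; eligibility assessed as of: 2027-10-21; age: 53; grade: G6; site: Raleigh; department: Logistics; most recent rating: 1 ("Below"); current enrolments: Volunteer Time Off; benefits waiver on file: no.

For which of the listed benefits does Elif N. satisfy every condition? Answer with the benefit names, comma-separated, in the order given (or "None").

Service from 22 Jun 2025 to 2027-10-21: 851 days.
Stock Purchase Plan — rating 1 < 3 ✗ → not eligible.
Transit Subsidy — status full-time ✓ (not excluded); no waiver, service 851 days ≥ 45 days ✓; 40 hrs/wk ≥ 35 ✓; site Raleigh ✗ (not Omaha) → not eligible.
Profit Sharing Plan — status full-time ✓; no waiver, service 851 days < 3 years (≈1095 days) ✗ → not eligible.
Volunteer Time Off — 40 hrs/wk ≥ 24 ✓; no waiver, service 851 days ≥ 8 weeks (≈56 days) ✓; age 53 ≥ 18 ✓ → eligible.
Identity Protection Plan — status full-time ✗ (requires temporary) → not eligible.
Paid Sabbatical — status full-time ✓; service 851 days ≥ 30 days ✓; grade G6 ≥ G4 ✓; not eligible for Stock Purchase Plan ✗ → not eligible.
Gym Reimbursement — status full-time ✓; 40 hrs/wk ≥ 32 ✓; site Raleigh ✗ (not Omaha, Fresno, or Richmond) → not eligible.
Stock Option Plan — status full-time ✗ (requires seasonal) → not eligible.

Volunteer Time Off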